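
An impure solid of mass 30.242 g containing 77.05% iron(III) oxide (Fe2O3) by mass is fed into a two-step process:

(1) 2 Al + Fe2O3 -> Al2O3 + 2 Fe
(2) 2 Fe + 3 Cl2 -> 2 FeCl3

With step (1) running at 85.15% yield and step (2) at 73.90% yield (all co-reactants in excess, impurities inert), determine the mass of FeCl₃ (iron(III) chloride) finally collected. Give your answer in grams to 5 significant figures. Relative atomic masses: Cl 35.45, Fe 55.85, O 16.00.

Pure Fe2O3 = 30.242 × 0.7705 = 23.3015 g.
M(Fe2O3) = 2(55.85) + 3(16.00) = 159.70 g/mol.
M(FeCl3) = 55.85 + 3(35.45) = 162.20 g/mol.
n(Fe2O3) = 23.3015 / 159.70 = 0.145908 mol.
Step 1 (Fe2O3:Fe = 1:2): theoretical n(Fe) = 0.291815 mol; at 85.15% yield, n(Fe) = 0.248481 mol.
Step 2 (Fe:FeCl3 = 2:2): theoretical n(FeCl3) = 0.248481 mol, so theoretical mass = 0.248481 × 162.20 = 40.3036 g.
At 73.90% yield, actual mass of FeCl3 = 40.3036 × 0.7390 = 29.7844 g.

29.784 g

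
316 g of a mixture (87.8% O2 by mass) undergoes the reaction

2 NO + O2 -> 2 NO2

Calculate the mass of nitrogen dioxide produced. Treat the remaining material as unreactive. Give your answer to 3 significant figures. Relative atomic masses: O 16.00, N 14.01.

Mass of pure O2 = 316 g × 0.878 = 277.4 g.
M(O2) = 2(16.00) = 32.00 g/mol.
M(NO2) = 14.01 + 2(16.00) = 46.01 g/mol.
n(O2) = 277.4 g / 32.00 g/mol = 8.670 mol.
From the equation the O2:NO2 mole ratio is 1:2, so n(NO2) = 8.670 × 2/1 = 17.34 mol.
Mass of NO2 = 17.34 mol × 46.01 g/mol = 797.8 g.

798 g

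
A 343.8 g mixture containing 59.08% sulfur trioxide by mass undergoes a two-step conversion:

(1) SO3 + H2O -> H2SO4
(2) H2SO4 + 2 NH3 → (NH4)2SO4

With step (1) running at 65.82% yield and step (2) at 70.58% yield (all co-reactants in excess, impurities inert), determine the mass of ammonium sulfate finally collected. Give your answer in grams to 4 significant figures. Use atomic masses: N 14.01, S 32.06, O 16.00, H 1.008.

155.7 g

Pure SO3 = 343.8 × 0.5908 = 203.12 g.
M(SO3) = 32.06 + 3(16.00) = 80.06 g/mol.
M((NH4)2SO4) = 2(14.01) + 8(1.008) + 32.06 + 4(16.00) = 132.144 g/mol.
n(SO3) = 203.12 / 80.06 = 2.5371 mol.
Step 1 (SO3:H2SO4 = 1:1): theoretical n(H2SO4) = 2.5371 mol; at 65.82% yield, n(H2SO4) = 1.6699 mol.
Step 2 (H2SO4:(NH4)2SO4 = 1:1): theoretical n((NH4)2SO4) = 1.6699 mol, so theoretical mass = 1.6699 × 132.144 = 220.67 g.
At 70.58% yield, actual mass of (NH4)2SO4 = 220.67 × 0.7058 = 155.75 g.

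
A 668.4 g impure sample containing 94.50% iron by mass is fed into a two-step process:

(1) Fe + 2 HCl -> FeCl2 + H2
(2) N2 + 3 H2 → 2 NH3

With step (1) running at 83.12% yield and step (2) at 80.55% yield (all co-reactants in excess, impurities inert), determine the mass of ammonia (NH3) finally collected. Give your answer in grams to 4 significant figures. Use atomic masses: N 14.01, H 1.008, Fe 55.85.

Pure Fe = 668.4 × 0.9450 = 631.64 g.
M(Fe) = 55.85 g/mol.
M(NH3) = 14.01 + 3(1.008) = 17.034 g/mol.
n(Fe) = 631.64 / 55.85 = 11.310 mol.
Step 1 (Fe:H2 = 1:1): theoretical n(H2) = 11.310 mol; at 83.12% yield, n(H2) = 9.4005 mol.
Step 2 (H2:NH3 = 3:2): theoretical n(NH3) = 6.2670 mol, so theoretical mass = 6.2670 × 17.034 = 106.75 g.
At 80.55% yield, actual mass of NH3 = 106.75 × 0.8055 = 85.989 g.

85.99 g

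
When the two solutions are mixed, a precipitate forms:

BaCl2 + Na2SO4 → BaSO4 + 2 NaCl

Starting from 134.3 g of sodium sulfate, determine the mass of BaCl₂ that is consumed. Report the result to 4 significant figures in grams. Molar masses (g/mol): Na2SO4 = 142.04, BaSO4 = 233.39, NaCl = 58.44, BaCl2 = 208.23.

n(Na2SO4) = 134.30 g / 142.04 g/mol = 0.94551 mol.
From the equation the Na2SO4:BaCl2 mole ratio is 1:1, so n(BaCl2) = 0.94551 × 1/1 = 0.94551 mol.
Mass of BaCl2 = 0.94551 mol × 208.23 g/mol = 196.88 g.

196.9 g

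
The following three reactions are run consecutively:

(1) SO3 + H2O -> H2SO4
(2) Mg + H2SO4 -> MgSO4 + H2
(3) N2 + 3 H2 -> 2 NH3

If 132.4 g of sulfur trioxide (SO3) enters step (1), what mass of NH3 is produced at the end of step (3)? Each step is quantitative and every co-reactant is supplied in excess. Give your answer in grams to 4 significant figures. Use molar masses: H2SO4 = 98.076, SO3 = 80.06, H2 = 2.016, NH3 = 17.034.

n(SO3) = 132.4 / 80.06 = 1.6538 mol.
Reaction (1): SO3→H2SO4 ratio 1:1 ⇒ n(H2SO4) = 1.6538 mol.
Reaction (2): H2SO4→H2 ratio 1:1 ⇒ n(H2) = 1.6538 mol.
Reaction (3): H2→NH3 ratio 3:2 ⇒ n(NH3) = 1.1025 mol.
Mass of NH3 = 1.1025 × 17.034 = 18.780 g.

18.78 g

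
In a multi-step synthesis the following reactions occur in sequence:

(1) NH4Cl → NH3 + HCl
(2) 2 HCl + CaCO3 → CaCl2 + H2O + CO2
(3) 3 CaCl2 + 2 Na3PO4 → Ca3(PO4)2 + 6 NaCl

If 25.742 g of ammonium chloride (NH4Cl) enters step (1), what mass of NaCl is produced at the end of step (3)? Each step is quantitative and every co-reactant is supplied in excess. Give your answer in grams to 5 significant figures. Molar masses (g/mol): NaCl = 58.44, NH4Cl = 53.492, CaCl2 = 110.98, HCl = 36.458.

n(NH4Cl) = 25.742 / 53.492 = 0.481231 mol.
Reaction (1): NH4Cl→HCl ratio 1:1 ⇒ n(HCl) = 0.481231 mol.
Reaction (2): HCl→CaCl2 ratio 2:1 ⇒ n(CaCl2) = 0.240615 mol.
Reaction (3): CaCl2→NaCl ratio 3:6 ⇒ n(NaCl) = 0.481231 mol.
Mass of NaCl = 0.481231 × 58.44 = 28.1231 g.

28.123 g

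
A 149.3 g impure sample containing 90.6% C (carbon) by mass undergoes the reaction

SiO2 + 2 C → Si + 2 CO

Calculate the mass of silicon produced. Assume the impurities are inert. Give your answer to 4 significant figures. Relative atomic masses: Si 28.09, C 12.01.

Mass of pure C = 149.3 g × 0.906 = 135.27 g.
M(C) = 12.01 g/mol.
M(Si) = 28.09 g/mol.
n(C) = 135.27 g / 12.01 g/mol = 11.263 mol.
From the equation the C:Si mole ratio is 2:1, so n(Si) = 11.263 × 1/2 = 5.6314 mol.
Mass of Si = 5.6314 mol × 28.09 g/mol = 158.19 g.

158.2 g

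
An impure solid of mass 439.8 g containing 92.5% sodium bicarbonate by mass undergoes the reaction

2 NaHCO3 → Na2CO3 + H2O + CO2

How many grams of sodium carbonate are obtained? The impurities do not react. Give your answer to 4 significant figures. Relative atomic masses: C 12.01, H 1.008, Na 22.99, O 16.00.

Mass of pure NaHCO3 = 439.8 g × 0.925 = 406.81 g.
M(NaHCO3) = 22.99 + 1.008 + 12.01 + 3(16.00) = 84.008 g/mol.
M(Na2CO3) = 2(22.99) + 12.01 + 3(16.00) = 105.99 g/mol.
n(NaHCO3) = 406.81 g / 84.008 g/mol = 4.8426 mol.
From the equation the NaHCO3:Na2CO3 mole ratio is 2:1, so n(Na2CO3) = 4.8426 × 1/2 = 2.4213 mol.
Mass of Na2CO3 = 2.4213 mol × 105.99 g/mol = 256.63 g.

256.6 g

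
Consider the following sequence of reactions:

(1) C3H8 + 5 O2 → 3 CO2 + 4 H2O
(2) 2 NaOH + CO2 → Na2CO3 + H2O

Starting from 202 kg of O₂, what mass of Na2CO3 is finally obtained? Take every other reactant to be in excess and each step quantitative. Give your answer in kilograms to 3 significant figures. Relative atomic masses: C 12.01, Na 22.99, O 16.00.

401 kg

M(O2) = 2(16.00) = 32.00 g/mol.
M(Na2CO3) = 2(22.99) + 12.01 + 3(16.00) = 105.99 g/mol.
202 kg = 202000 g.
n(O2) = 202000 / 32.00 = 6312 mol.
Step 1 gives a 5:3 ratio of O2 to CO2, so n(CO2) = 3788 mol.
In step 2 the CO2:Na2CO3 ratio is 1:1, so n(Na2CO3) = 3788 mol.
Mass of Na2CO3 = 3788 × 105.99 = 401400 g = 401 kg.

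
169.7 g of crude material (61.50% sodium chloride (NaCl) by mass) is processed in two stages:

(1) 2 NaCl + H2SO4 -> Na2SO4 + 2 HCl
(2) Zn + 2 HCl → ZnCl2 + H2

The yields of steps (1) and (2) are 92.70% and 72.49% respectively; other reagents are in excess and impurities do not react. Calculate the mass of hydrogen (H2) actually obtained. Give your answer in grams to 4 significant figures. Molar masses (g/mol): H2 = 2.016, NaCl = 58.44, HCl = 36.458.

1.210 g

Pure NaCl = 169.7 × 0.6150 = 104.37 g.
n(NaCl) = 104.37 / 58.44 = 1.7859 mol.
Step 1 (NaCl:HCl = 2:2): theoretical n(HCl) = 1.7859 mol; at 92.70% yield, n(HCl) = 1.6555 mol.
Step 2 (HCl:H2 = 2:1): theoretical n(H2) = 0.82774 mol, so theoretical mass = 0.82774 × 2.016 = 1.6687 g.
At 72.49% yield, actual mass of H2 = 1.6687 × 0.7249 = 1.2097 g.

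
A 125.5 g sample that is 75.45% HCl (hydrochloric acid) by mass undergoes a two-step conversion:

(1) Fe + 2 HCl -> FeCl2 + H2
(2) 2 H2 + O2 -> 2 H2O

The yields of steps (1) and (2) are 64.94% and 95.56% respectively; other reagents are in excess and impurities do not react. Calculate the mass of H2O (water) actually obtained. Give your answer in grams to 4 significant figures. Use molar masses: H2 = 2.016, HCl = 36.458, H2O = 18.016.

14.52 g

Pure HCl = 125.5 × 0.7545 = 94.690 g.
n(HCl) = 94.690 / 36.458 = 2.5972 mol.
Step 1 (HCl:H2 = 2:1): theoretical n(H2) = 1.2986 mol; at 64.94% yield, n(H2) = 0.84332 mol.
Step 2 (H2:H2O = 2:2): theoretical n(H2O) = 0.84332 mol, so theoretical mass = 0.84332 × 18.016 = 15.193 g.
At 95.56% yield, actual mass of H2O = 15.193 × 0.9556 = 14.519 g.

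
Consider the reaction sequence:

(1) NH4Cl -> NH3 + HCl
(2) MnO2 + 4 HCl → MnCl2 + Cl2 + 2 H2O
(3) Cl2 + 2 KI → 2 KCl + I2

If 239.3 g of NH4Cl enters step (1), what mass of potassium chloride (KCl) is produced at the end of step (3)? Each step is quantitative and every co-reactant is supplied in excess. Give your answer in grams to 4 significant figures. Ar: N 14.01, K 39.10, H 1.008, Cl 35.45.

166.8 g

M(NH4Cl) = 14.01 + 4(1.008) + 35.45 = 53.492 g/mol.
M(KCl) = 39.10 + 35.45 = 74.55 g/mol.
n(NH4Cl) = 239.3 / 53.492 = 4.4736 mol.
Reaction (1): NH4Cl→HCl ratio 1:1 ⇒ n(HCl) = 4.4736 mol.
Reaction (2): HCl→Cl2 ratio 4:1 ⇒ n(Cl2) = 1.1184 mol.
Reaction (3): Cl2→KCl ratio 1:2 ⇒ n(KCl) = 2.2368 mol.
Mass of KCl = 2.2368 × 74.55 = 166.75 g.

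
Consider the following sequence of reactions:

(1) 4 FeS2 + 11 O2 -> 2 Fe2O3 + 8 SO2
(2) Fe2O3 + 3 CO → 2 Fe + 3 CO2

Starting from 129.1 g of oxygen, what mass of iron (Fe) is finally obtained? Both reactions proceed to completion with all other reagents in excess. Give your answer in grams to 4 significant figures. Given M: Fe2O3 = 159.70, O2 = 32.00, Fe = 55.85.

81.93 g

n(O2) = 129.10 / 32.00 = 4.0344 mol.
Step 1 gives a 11:2 ratio of O2 to Fe2O3, so n(Fe2O3) = 0.73352 mol.
In step 2 the Fe2O3:Fe ratio is 1:2, so n(Fe) = 1.4670 mol.
Mass of Fe = 1.4670 × 55.85 = 81.934 g.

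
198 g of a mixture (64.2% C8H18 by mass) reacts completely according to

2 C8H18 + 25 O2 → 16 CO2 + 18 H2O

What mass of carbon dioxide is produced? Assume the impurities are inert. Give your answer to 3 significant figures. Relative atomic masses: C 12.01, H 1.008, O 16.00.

Mass of pure C8H18 = 198 g × 0.642 = 127.1 g.
M(C8H18) = 8(12.01) + 18(1.008) = 114.224 g/mol.
M(CO2) = 12.01 + 2(16.00) = 44.01 g/mol.
n(C8H18) = 127.1 g / 114.224 g/mol = 1.113 mol.
From the equation the C8H18:CO2 mole ratio is 2:16, so n(CO2) = 1.113 × 16/2 = 8.903 mol.
Mass of CO2 = 8.903 mol × 44.01 g/mol = 391.8 g.

392 g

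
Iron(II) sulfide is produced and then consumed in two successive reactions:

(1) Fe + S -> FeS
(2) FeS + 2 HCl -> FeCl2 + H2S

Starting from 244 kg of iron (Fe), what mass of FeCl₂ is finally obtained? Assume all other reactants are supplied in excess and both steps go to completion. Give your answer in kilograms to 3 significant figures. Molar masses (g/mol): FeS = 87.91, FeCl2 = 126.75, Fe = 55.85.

244 kg = 244000 g.
n(Fe) = 244000 / 55.85 = 4369 mol.
Step 1 gives a 1:1 ratio of Fe to FeS, so n(FeS) = 4369 mol.
In step 2 the FeS:FeCl2 ratio is 1:1, so n(FeCl2) = 4369 mol.
Mass of FeCl2 = 4369 × 126.75 = 553800 g = 554 kg.

554 kg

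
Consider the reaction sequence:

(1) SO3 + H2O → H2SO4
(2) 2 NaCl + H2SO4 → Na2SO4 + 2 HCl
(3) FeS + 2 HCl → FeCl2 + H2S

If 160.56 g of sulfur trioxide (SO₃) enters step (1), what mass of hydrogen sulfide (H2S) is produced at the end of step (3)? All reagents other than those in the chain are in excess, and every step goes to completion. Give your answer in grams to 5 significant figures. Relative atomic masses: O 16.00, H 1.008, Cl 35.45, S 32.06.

M(SO3) = 32.06 + 3(16.00) = 80.06 g/mol.
M(H2S) = 2(1.008) + 32.06 = 34.076 g/mol.
n(SO3) = 160.56 / 80.06 = 2.00550 mol.
Reaction (1): SO3→H2SO4 ratio 1:1 ⇒ n(H2SO4) = 2.00550 mol.
Reaction (2): H2SO4→HCl ratio 1:2 ⇒ n(HCl) = 4.01099 mol.
Reaction (3): HCl→H2S ratio 2:1 ⇒ n(H2S) = 2.00550 mol.
Mass of H2S = 2.00550 × 34.076 = 68.3393 g.

68.339 g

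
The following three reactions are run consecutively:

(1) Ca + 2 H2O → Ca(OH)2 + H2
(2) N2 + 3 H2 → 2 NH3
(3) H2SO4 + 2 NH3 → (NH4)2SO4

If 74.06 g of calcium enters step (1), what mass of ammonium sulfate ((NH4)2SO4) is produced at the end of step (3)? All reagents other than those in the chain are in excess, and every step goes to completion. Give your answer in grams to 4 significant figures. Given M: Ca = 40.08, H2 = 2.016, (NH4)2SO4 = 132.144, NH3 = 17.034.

81.39 g

n(Ca) = 74.06 / 40.08 = 1.8478 mol.
Reaction (1): Ca→H2 ratio 1:1 ⇒ n(H2) = 1.8478 mol.
Reaction (2): H2→NH3 ratio 3:2 ⇒ n(NH3) = 1.2319 mol.
Reaction (3): NH3→(NH4)2SO4 ratio 2:1 ⇒ n((NH4)2SO4) = 0.61593 mol.
Mass of (NH4)2SO4 = 0.61593 × 132.144 = 81.392 g.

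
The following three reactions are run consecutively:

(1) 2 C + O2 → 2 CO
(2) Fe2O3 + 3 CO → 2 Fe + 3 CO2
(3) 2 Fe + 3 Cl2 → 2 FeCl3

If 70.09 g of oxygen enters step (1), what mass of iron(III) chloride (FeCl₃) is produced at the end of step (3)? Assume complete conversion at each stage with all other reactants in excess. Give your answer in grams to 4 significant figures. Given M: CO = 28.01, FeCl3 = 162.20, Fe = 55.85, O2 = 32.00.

n(O2) = 70.09 / 32.00 = 2.1903 mol.
Reaction (1): O2→CO ratio 1:2 ⇒ n(CO) = 4.3806 mol.
Reaction (2): CO→Fe ratio 3:2 ⇒ n(Fe) = 2.9204 mol.
Reaction (3): Fe→FeCl3 ratio 2:2 ⇒ n(FeCl3) = 2.9204 mol.
Mass of FeCl3 = 2.9204 × 162.20 = 473.69 g.

473.7 g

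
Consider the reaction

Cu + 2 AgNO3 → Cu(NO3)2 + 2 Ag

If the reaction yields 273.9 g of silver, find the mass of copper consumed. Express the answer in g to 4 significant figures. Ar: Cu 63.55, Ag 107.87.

M(Ag) = 107.87 g/mol.
M(Cu) = 63.55 g/mol.
n(Ag) = 273.90 g / 107.87 g/mol = 2.5392 mol.
From the equation the Ag:Cu mole ratio is 2:1, so n(Cu) = 2.5392 × 1/2 = 1.2696 mol.
Mass of Cu = 1.2696 mol × 63.55 g/mol = 80.682 g.

80.68 g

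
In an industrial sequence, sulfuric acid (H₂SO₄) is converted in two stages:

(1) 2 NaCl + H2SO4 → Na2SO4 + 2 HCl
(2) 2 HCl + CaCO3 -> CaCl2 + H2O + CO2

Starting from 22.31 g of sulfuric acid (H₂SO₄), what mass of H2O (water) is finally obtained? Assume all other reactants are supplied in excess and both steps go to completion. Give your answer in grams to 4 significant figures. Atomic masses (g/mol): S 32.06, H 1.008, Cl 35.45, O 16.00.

4.098 g

M(H2SO4) = 2(1.008) + 32.06 + 4(16.00) = 98.076 g/mol.
M(H2O) = 2(1.008) + 16.00 = 18.016 g/mol.
n(H2SO4) = 22.310 / 98.076 = 0.22748 mol.
Step 1 gives a 1:2 ratio of H2SO4 to HCl, so n(HCl) = 0.45495 mol.
In step 2 the HCl:H2O ratio is 2:1, so n(H2O) = 0.22748 mol.
Mass of H2O = 0.22748 × 18.016 = 4.0982 g.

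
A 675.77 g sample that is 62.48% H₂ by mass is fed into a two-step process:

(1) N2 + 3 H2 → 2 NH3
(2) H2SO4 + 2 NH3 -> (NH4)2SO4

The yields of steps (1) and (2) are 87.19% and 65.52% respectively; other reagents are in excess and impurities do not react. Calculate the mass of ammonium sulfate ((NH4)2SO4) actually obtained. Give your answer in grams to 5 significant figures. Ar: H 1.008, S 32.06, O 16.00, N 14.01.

5270.1 g

Pure H2 = 675.77 × 0.6248 = 422.221 g.
M(H2) = 2(1.008) = 2.016 g/mol.
M((NH4)2SO4) = 2(14.01) + 8(1.008) + 32.06 + 4(16.00) = 132.144 g/mol.
n(H2) = 422.221 / 2.016 = 209.435 mol.
Step 1 (H2:NH3 = 3:2): theoretical n(NH3) = 139.623 mol; at 87.19% yield, n(NH3) = 121.738 mol.
Step 2 (NH3:(NH4)2SO4 = 2:1): theoretical n((NH4)2SO4) = 60.8688 mol, so theoretical mass = 60.8688 × 132.144 = 8043.45 g.
At 65.52% yield, actual mass of (NH4)2SO4 = 8043.45 × 0.6552 = 5270.07 g.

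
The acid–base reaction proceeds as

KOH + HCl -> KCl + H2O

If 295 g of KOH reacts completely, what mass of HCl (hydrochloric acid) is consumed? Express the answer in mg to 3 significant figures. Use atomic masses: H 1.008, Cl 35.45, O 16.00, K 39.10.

192000 mg

M(KOH) = 39.10 + 16.00 + 1.008 = 56.108 g/mol.
M(HCl) = 1.008 + 35.45 = 36.458 g/mol.
n(KOH) = 295.0 g / 56.108 g/mol = 5.258 mol.
From the equation the KOH:HCl mole ratio is 1:1, so n(HCl) = 5.258 × 1/1 = 5.258 mol.
Mass of HCl = 5.258 mol × 36.458 g/mol = 191.7 g.
Converting to mg: 191.7 g = 192000 mg.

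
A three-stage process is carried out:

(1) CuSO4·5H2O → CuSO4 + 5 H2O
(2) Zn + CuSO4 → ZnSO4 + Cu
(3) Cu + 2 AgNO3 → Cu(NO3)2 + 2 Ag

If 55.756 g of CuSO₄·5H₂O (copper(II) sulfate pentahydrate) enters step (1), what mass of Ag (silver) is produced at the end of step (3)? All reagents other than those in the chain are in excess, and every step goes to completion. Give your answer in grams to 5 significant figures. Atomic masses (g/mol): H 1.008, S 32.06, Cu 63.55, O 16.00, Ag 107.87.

M(CuSO4·5H2O) = 63.55 + 32.06 + 9(16.00) + 10(1.008) = 249.69 g/mol.
M(Ag) = 107.87 g/mol.
n(CuSO4·5H2O) = 55.756 / 249.69 = 0.223301 mol.
Reaction (1): CuSO4·5H2O→CuSO4 ratio 1:1 ⇒ n(CuSO4) = 0.223301 mol.
Reaction (2): CuSO4→Cu ratio 1:1 ⇒ n(Cu) = 0.223301 mol.
Reaction (3): Cu→Ag ratio 1:2 ⇒ n(Ag) = 0.446602 mol.
Mass of Ag = 0.446602 × 107.87 = 48.1749 g.

48.175 g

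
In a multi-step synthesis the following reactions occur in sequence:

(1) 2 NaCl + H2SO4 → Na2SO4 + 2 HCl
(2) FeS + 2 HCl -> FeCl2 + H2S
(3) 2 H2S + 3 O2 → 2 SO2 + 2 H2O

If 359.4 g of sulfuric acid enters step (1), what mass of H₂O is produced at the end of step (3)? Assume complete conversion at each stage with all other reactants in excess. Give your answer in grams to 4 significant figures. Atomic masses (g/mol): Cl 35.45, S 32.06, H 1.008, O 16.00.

M(H2SO4) = 2(1.008) + 32.06 + 4(16.00) = 98.076 g/mol.
M(H2O) = 2(1.008) + 16.00 = 18.016 g/mol.
n(H2SO4) = 359.4 / 98.076 = 3.6645 mol.
Reaction (1): H2SO4→HCl ratio 1:2 ⇒ n(HCl) = 7.3290 mol.
Reaction (2): HCl→H2S ratio 2:1 ⇒ n(H2S) = 3.6645 mol.
Reaction (3): H2S→H2O ratio 2:2 ⇒ n(H2O) = 3.6645 mol.
Mass of H2O = 3.6645 × 18.016 = 66.020 g.

66.02 g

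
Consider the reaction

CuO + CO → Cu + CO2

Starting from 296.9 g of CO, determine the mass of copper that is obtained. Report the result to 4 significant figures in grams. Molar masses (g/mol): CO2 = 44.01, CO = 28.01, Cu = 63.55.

n(CO) = 296.90 g / 28.01 g/mol = 10.600 mol.
From the equation the CO:Cu mole ratio is 1:1, so n(Cu) = 10.600 × 1/1 = 10.600 mol.
Mass of Cu = 10.600 mol × 63.55 g/mol = 673.62 g.

673.6 g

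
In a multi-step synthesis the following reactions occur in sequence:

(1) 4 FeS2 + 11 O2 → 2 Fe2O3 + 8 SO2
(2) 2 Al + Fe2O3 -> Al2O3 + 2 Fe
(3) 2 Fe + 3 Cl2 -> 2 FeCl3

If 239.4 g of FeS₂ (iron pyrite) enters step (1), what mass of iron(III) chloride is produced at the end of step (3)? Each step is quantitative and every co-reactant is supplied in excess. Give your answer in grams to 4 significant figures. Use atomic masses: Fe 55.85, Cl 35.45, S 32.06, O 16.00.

M(FeS2) = 55.85 + 2(32.06) = 119.97 g/mol.
M(FeCl3) = 55.85 + 3(35.45) = 162.20 g/mol.
n(FeS2) = 239.4 / 119.97 = 1.9955 mol.
Reaction (1): FeS2→Fe2O3 ratio 4:2 ⇒ n(Fe2O3) = 0.99775 mol.
Reaction (2): Fe2O3→Fe ratio 1:2 ⇒ n(Fe) = 1.9955 mol.
Reaction (3): Fe→FeCl3 ratio 2:2 ⇒ n(FeCl3) = 1.9955 mol.
Mass of FeCl3 = 1.9955 × 162.20 = 323.67 g.

323.7 g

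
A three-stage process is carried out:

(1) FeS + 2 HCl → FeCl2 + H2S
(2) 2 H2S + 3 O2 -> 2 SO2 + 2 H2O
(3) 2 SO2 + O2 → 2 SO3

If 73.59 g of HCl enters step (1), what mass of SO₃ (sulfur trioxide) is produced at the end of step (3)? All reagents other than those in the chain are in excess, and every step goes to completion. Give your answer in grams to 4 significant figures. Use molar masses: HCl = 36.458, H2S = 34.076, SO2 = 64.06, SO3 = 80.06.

80.80 g

n(HCl) = 73.59 / 36.458 = 2.0185 mol.
Reaction (1): HCl→H2S ratio 2:1 ⇒ n(H2S) = 1.0092 mol.
Reaction (2): H2S→SO2 ratio 2:2 ⇒ n(SO2) = 1.0092 mol.
Reaction (3): SO2→SO3 ratio 2:2 ⇒ n(SO3) = 1.0092 mol.
Mass of SO3 = 1.0092 × 80.06 = 80.800 g.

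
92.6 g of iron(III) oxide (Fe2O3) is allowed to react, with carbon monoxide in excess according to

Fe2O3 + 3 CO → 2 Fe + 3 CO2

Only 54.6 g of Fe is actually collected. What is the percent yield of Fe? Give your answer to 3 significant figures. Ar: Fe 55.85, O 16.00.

M(Fe2O3) = 2(55.85) + 3(16.00) = 159.70 g/mol.
M(Fe) = 55.85 g/mol.
n(Fe2O3) = 92.60 g / 159.70 g/mol = 0.5798 mol.
From the equation the Fe2O3:Fe mole ratio is 1:2, so n(Fe) = 0.5798 × 2/1 = 1.160 mol.
Mass of Fe = 1.160 mol × 55.85 g/mol = 64.77 g.
This is the theoretical yield. Percent yield = 54.6 g / 64.77 g × 100% = 84.30%.

84.3 %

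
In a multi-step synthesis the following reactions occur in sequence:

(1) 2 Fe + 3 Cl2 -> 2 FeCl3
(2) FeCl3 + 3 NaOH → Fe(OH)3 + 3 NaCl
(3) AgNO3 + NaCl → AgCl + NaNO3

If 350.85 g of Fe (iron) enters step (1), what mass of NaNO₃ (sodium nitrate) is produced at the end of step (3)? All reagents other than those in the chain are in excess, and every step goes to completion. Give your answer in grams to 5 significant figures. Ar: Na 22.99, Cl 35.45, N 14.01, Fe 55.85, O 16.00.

M(Fe) = 55.85 g/mol.
M(NaNO3) = 22.99 + 14.01 + 3(16.00) = 85.00 g/mol.
n(Fe) = 350.85 / 55.85 = 6.28201 mol.
Reaction (1): Fe→FeCl3 ratio 2:2 ⇒ n(FeCl3) = 6.28201 mol.
Reaction (2): FeCl3→NaCl ratio 1:3 ⇒ n(NaCl) = 18.8460 mol.
Reaction (3): NaCl→NaNO3 ratio 1:1 ⇒ n(NaNO3) = 18.8460 mol.
Mass of NaNO3 = 18.8460 × 85.00 = 1601.91 g.

1601.9 g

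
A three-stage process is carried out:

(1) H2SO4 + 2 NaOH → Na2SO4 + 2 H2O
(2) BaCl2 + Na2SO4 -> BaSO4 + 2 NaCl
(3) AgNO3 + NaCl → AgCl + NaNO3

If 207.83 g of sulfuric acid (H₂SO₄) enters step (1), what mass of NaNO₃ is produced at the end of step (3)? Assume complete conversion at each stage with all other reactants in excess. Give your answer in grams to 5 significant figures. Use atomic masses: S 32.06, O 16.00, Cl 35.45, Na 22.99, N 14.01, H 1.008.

M(H2SO4) = 2(1.008) + 32.06 + 4(16.00) = 98.076 g/mol.
M(NaNO3) = 22.99 + 14.01 + 3(16.00) = 85.00 g/mol.
n(H2SO4) = 207.83 / 98.076 = 2.11907 mol.
Reaction (1): H2SO4→Na2SO4 ratio 1:1 ⇒ n(Na2SO4) = 2.11907 mol.
Reaction (2): Na2SO4→NaCl ratio 1:2 ⇒ n(NaCl) = 4.23814 mol.
Reaction (3): NaCl→NaNO3 ratio 1:1 ⇒ n(NaNO3) = 4.23814 mol.
Mass of NaNO3 = 4.23814 × 85.00 = 360.242 g.

360.24 g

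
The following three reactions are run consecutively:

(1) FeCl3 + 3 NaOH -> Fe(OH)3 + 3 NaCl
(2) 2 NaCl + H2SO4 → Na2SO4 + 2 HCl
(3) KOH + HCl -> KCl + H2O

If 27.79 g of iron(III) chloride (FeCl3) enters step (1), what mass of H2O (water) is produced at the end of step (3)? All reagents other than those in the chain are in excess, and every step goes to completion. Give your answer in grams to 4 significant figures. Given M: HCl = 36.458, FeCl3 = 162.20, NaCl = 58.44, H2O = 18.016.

n(FeCl3) = 27.79 / 162.20 = 0.17133 mol.
Reaction (1): FeCl3→NaCl ratio 1:3 ⇒ n(NaCl) = 0.51400 mol.
Reaction (2): NaCl→HCl ratio 2:2 ⇒ n(HCl) = 0.51400 mol.
Reaction (3): HCl→H2O ratio 1:1 ⇒ n(H2O) = 0.51400 mol.
Mass of H2O = 0.51400 × 18.016 = 9.2601 g.

9.260 g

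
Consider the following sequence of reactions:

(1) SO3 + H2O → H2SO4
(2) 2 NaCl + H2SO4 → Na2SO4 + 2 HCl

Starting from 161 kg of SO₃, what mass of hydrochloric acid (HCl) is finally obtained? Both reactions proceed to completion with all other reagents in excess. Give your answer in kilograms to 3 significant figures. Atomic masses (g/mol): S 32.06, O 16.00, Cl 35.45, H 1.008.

M(SO3) = 32.06 + 3(16.00) = 80.06 g/mol.
M(HCl) = 1.008 + 35.45 = 36.458 g/mol.
161 kg = 161000 g.
n(SO3) = 161000 / 80.06 = 2011 mol.
Step 1 gives a 1:1 ratio of SO3 to H2SO4, so n(H2SO4) = 2011 mol.
In step 2 the H2SO4:HCl ratio is 1:2, so n(HCl) = 4022 mol.
Mass of HCl = 4022 × 36.458 = 146600 g = 147 kg.

147 kg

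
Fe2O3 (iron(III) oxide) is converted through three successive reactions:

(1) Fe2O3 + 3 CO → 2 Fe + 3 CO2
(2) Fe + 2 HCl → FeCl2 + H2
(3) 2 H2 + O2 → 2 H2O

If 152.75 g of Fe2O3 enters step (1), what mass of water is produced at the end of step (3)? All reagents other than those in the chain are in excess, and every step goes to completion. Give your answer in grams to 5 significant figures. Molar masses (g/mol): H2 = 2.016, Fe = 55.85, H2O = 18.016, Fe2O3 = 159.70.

34.464 g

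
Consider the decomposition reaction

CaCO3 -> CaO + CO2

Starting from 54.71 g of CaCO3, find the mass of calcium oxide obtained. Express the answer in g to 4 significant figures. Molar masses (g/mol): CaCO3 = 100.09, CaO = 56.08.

30.65 g

n(CaCO3) = 54.710 g / 100.09 g/mol = 0.54661 mol.
From the equation the CaCO3:CaO mole ratio is 1:1, so n(CaO) = 0.54661 × 1/1 = 0.54661 mol.
Mass of CaO = 0.54661 mol × 56.08 g/mol = 30.654 g.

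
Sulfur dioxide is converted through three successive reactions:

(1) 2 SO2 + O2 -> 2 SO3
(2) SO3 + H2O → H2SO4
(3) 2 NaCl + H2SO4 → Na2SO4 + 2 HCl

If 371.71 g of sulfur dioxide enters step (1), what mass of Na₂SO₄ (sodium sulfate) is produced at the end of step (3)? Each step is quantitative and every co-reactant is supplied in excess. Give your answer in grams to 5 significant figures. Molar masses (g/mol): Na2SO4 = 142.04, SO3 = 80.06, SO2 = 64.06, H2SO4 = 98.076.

n(SO2) = 371.71 / 64.06 = 5.80253 mol.
Reaction (1): SO2→SO3 ratio 2:2 ⇒ n(SO3) = 5.80253 mol.
Reaction (2): SO3→H2SO4 ratio 1:1 ⇒ n(H2SO4) = 5.80253 mol.
Reaction (3): H2SO4→Na2SO4 ratio 1:1 ⇒ n(Na2SO4) = 5.80253 mol.
Mass of Na2SO4 = 5.80253 × 142.04 = 824.191 g.

824.19 g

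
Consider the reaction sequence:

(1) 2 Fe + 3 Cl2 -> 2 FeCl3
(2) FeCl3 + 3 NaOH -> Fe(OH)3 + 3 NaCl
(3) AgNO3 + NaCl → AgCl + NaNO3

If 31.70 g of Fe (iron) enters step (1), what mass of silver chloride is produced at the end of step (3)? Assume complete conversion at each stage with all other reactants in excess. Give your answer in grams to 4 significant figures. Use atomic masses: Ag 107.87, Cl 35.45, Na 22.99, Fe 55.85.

M(Fe) = 55.85 g/mol.
M(AgCl) = 107.87 + 35.45 = 143.32 g/mol.
n(Fe) = 31.70 / 55.85 = 0.56759 mol.
Reaction (1): Fe→FeCl3 ratio 2:2 ⇒ n(FeCl3) = 0.56759 mol.
Reaction (2): FeCl3→NaCl ratio 1:3 ⇒ n(NaCl) = 1.7028 mol.
Reaction (3): NaCl→AgCl ratio 1:1 ⇒ n(AgCl) = 1.7028 mol.
Mass of AgCl = 1.7028 × 143.32 = 244.04 g.

244.0 g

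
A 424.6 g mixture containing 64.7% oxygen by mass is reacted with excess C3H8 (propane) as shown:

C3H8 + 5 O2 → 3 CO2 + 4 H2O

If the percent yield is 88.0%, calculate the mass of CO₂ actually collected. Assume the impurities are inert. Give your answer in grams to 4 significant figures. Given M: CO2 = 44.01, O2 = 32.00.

Pure O2 available = 424.6 g × 0.647 = 274.72 g.
n(O2) = 274.72 g / 32.00 g/mol = 8.5849 mol.
From the equation the O2:CO2 mole ratio is 5:3, so n(CO2) = 8.5849 × 3/5 = 5.1509 mol.
Mass of CO2 = 5.1509 mol × 44.01 g/mol = 226.69 g.
Actual mass collected = 226.69 g × 0.880 = 199.49 g.

199.5 g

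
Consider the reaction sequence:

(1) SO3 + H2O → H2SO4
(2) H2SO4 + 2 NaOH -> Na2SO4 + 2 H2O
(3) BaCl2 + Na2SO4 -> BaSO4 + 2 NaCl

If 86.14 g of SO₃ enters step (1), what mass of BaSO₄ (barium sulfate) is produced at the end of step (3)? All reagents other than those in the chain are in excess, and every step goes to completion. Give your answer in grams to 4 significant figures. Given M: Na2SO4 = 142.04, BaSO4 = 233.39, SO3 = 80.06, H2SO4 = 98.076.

n(SO3) = 86.14 / 80.06 = 1.0759 mol.
Reaction (1): SO3→H2SO4 ratio 1:1 ⇒ n(H2SO4) = 1.0759 mol.
Reaction (2): H2SO4→Na2SO4 ratio 1:1 ⇒ n(Na2SO4) = 1.0759 mol.
Reaction (3): Na2SO4→BaSO4 ratio 1:1 ⇒ n(BaSO4) = 1.0759 mol.
Mass of BaSO4 = 1.0759 × 233.39 = 251.11 g.

251.1 g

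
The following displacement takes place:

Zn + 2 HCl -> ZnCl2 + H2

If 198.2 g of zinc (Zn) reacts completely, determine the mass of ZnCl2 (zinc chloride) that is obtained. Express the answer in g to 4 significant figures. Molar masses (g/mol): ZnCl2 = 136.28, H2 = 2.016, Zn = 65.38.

413.1 g

n(Zn) = 198.20 g / 65.38 g/mol = 3.0315 mol.
From the equation the Zn:ZnCl2 mole ratio is 1:1, so n(ZnCl2) = 3.0315 × 1/1 = 3.0315 mol.
Mass of ZnCl2 = 3.0315 mol × 136.28 g/mol = 413.13 g.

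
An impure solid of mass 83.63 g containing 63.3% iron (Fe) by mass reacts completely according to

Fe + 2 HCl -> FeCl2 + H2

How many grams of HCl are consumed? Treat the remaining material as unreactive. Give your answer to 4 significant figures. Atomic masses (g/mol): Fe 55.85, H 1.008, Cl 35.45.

Mass of pure Fe = 83.63 g × 0.633 = 52.938 g.
M(Fe) = 55.85 g/mol.
M(HCl) = 1.008 + 35.45 = 36.458 g/mol.
n(Fe) = 52.938 g / 55.85 g/mol = 0.94786 mol.
From the equation the Fe:HCl mole ratio is 1:2, so n(HCl) = 0.94786 × 2/1 = 1.8957 mol.
Mass of HCl = 1.8957 mol × 36.458 g/mol = 69.114 g.

69.11 g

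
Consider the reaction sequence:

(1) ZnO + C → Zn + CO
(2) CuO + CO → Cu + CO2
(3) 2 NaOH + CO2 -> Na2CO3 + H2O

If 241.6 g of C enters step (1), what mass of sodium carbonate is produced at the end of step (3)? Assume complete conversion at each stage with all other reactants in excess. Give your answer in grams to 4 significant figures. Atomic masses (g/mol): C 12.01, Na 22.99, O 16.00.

2132 g

M(C) = 12.01 g/mol.
M(Na2CO3) = 2(22.99) + 12.01 + 3(16.00) = 105.99 g/mol.
n(C) = 241.6 / 12.01 = 20.117 mol.
Reaction (1): C→CO ratio 1:1 ⇒ n(CO) = 20.117 mol.
Reaction (2): CO→CO2 ratio 1:1 ⇒ n(CO2) = 20.117 mol.
Reaction (3): CO2→Na2CO3 ratio 1:1 ⇒ n(Na2CO3) = 20.117 mol.
Mass of Na2CO3 = 20.117 × 105.99 = 2132.2 g.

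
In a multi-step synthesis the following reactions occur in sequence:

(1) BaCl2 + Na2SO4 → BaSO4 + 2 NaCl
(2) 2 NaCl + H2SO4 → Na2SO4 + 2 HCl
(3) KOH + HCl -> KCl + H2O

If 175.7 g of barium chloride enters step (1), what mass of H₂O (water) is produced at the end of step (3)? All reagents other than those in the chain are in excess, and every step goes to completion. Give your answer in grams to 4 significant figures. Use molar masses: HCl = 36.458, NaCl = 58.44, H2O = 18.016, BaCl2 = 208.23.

n(BaCl2) = 175.7 / 208.23 = 0.84378 mol.
Reaction (1): BaCl2→NaCl ratio 1:2 ⇒ n(NaCl) = 1.6876 mol.
Reaction (2): NaCl→HCl ratio 2:2 ⇒ n(HCl) = 1.6876 mol.
Reaction (3): HCl→H2O ratio 1:1 ⇒ n(H2O) = 1.6876 mol.
Mass of H2O = 1.6876 × 18.016 = 30.403 g.

30.40 g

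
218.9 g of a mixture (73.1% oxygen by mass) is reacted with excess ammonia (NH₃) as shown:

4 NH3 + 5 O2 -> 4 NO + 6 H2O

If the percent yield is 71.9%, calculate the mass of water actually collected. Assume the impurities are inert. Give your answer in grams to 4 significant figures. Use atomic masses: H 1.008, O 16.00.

Pure O2 available = 218.9 g × 0.731 = 160.02 g.
M(O2) = 2(16.00) = 32.00 g/mol.
M(H2O) = 2(1.008) + 16.00 = 18.016 g/mol.
n(O2) = 160.02 g / 32.00 g/mol = 5.0005 mol.
From the equation the O2:H2O mole ratio is 5:6, so n(H2O) = 5.0005 × 6/5 = 6.0006 mol.
Mass of H2O = 6.0006 mol × 18.016 g/mol = 108.11 g.
Actual mass collected = 108.11 g × 0.719 = 77.729 g.

77.73 g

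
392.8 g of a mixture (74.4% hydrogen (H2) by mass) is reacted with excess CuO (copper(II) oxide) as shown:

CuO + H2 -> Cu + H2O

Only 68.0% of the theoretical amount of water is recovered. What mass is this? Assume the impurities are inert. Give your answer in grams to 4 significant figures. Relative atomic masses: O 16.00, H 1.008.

1776 g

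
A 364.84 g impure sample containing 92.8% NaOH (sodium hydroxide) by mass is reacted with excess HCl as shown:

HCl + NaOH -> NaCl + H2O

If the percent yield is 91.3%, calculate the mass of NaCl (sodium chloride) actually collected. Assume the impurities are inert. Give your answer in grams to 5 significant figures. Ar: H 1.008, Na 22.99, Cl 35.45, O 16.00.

451.64 g

Pure NaOH available = 364.84 g × 0.928 = 338.572 g.
M(NaOH) = 22.99 + 16.00 + 1.008 = 39.998 g/mol.
M(NaCl) = 22.99 + 35.45 = 58.44 g/mol.
n(NaOH) = 338.572 g / 39.998 g/mol = 8.46471 mol.
From the equation the NaOH:NaCl mole ratio is 1:1, so n(NaCl) = 8.46471 × 1/1 = 8.46471 mol.
Mass of NaCl = 8.46471 mol × 58.44 g/mol = 494.678 g.
Actual mass collected = 494.678 g × 0.913 = 451.641 g.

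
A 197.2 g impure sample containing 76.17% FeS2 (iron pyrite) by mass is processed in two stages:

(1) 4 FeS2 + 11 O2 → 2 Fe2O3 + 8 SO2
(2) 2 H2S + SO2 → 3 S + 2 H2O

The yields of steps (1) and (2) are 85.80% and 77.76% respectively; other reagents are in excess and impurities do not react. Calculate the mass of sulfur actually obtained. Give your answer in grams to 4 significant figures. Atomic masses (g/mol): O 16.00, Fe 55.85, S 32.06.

Pure FeS2 = 197.2 × 0.7617 = 150.21 g.
M(FeS2) = 55.85 + 2(32.06) = 119.97 g/mol.
M(S) = 32.06 g/mol.
n(FeS2) = 150.21 / 119.97 = 1.2520 mol.
Step 1 (FeS2:SO2 = 4:8): theoretical n(SO2) = 2.5041 mol; at 85.80% yield, n(SO2) = 2.1485 mol.
Step 2 (SO2:S = 1:3): theoretical n(S) = 6.4455 mol, so theoretical mass = 6.4455 × 32.06 = 206.64 g.
At 77.76% yield, actual mass of S = 206.64 × 0.7776 = 160.69 g.

160.7 g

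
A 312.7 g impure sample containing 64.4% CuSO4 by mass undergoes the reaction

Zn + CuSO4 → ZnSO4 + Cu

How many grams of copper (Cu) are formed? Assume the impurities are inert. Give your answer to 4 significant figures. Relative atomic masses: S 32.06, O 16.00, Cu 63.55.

Mass of pure CuSO4 = 312.7 g × 0.644 = 201.38 g.
M(CuSO4) = 63.55 + 32.06 + 4(16.00) = 159.61 g/mol.
M(Cu) = 63.55 g/mol.
n(CuSO4) = 201.38 g / 159.61 g/mol = 1.2617 mol.
From the equation the CuSO4:Cu mole ratio is 1:1, so n(Cu) = 1.2617 × 1/1 = 1.2617 mol.
Mass of Cu = 1.2617 mol × 63.55 g/mol = 80.181 g.

80.18 g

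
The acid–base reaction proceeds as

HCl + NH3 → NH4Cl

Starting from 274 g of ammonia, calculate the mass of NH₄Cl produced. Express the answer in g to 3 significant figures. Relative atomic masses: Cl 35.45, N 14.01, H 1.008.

860 g

M(NH3) = 14.01 + 3(1.008) = 17.034 g/mol.
M(NH4Cl) = 14.01 + 4(1.008) + 35.45 = 53.492 g/mol.
n(NH3) = 274.0 g / 17.034 g/mol = 16.09 mol.
From the equation the NH3:NH4Cl mole ratio is 1:1, so n(NH4Cl) = 16.09 × 1/1 = 16.09 mol.
Mass of NH4Cl = 16.09 mol × 53.492 g/mol = 860.4 g.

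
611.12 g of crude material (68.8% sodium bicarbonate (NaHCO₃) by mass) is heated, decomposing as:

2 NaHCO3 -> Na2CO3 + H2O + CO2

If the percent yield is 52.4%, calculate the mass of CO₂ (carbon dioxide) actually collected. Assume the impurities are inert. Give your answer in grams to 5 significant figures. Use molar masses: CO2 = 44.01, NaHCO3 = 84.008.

Pure NaHCO3 available = 611.12 g × 0.688 = 420.451 g.
n(NaHCO3) = 420.451 g / 84.008 g/mol = 5.00489 mol.
From the equation the NaHCO3:CO2 mole ratio is 2:1, so n(CO2) = 5.00489 × 1/2 = 2.50244 mol.
Mass of CO2 = 2.50244 mol × 44.01 g/mol = 110.133 g.
Actual mass collected = 110.133 g × 0.524 = 57.7095 g.

57.709 g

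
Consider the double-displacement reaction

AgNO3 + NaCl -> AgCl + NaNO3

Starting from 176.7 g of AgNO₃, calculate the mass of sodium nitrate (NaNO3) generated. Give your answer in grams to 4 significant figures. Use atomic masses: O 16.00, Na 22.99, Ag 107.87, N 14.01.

88.41 g

M(AgNO3) = 107.87 + 14.01 + 3(16.00) = 169.88 g/mol.
M(NaNO3) = 22.99 + 14.01 + 3(16.00) = 85.00 g/mol.
n(AgNO3) = 176.70 g / 169.88 g/mol = 1.0401 mol.
From the equation the AgNO3:NaNO3 mole ratio is 1:1, so n(NaNO3) = 1.0401 × 1/1 = 1.0401 mol.
Mass of NaNO3 = 1.0401 mol × 85.00 g/mol = 88.412 g.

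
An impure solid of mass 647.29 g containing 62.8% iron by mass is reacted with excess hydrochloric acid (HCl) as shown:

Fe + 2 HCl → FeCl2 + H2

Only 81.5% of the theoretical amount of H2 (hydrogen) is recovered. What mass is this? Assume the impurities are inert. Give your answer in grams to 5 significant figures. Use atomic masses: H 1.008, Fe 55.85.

11.959 g

Pure Fe available = 647.29 g × 0.628 = 406.498 g.
M(Fe) = 55.85 g/mol.
M(H2) = 2(1.008) = 2.016 g/mol.
n(Fe) = 406.498 g / 55.85 g/mol = 7.27839 mol.
From the equation the Fe:H2 mole ratio is 1:1, so n(H2) = 7.27839 × 1/1 = 7.27839 mol.
Mass of H2 = 7.27839 mol × 2.016 g/mol = 14.6732 g.
Actual mass collected = 14.6732 g × 0.815 = 11.9587 g.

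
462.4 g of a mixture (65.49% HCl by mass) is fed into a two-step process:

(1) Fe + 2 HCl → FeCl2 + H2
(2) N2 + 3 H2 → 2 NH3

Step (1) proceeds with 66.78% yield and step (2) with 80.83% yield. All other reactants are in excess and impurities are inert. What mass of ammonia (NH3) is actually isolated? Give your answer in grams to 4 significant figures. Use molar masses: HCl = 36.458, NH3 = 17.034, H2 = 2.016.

25.46 g

Pure HCl = 462.4 × 0.6549 = 302.83 g.
n(HCl) = 302.83 / 36.458 = 8.3062 mol.
Step 1 (HCl:H2 = 2:1): theoretical n(H2) = 4.1531 mol; at 66.78% yield, n(H2) = 2.7734 mol.
Step 2 (H2:NH3 = 3:2): theoretical n(NH3) = 1.8489 mol, so theoretical mass = 1.8489 × 17.034 = 31.495 g.
At 80.83% yield, actual mass of NH3 = 31.495 × 0.8083 = 25.457 g.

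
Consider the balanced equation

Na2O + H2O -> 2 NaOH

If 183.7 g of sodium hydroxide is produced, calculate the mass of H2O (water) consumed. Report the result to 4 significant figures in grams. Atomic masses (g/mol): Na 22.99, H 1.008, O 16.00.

M(NaOH) = 22.99 + 16.00 + 1.008 = 39.998 g/mol.
M(H2O) = 2(1.008) + 16.00 = 18.016 g/mol.
n(NaOH) = 183.70 g / 39.998 g/mol = 4.5927 mol.
From the equation the NaOH:H2O mole ratio is 2:1, so n(H2O) = 4.5927 × 1/2 = 2.2964 mol.
Mass of H2O = 2.2964 mol × 18.016 g/mol = 41.371 g.

41.37 g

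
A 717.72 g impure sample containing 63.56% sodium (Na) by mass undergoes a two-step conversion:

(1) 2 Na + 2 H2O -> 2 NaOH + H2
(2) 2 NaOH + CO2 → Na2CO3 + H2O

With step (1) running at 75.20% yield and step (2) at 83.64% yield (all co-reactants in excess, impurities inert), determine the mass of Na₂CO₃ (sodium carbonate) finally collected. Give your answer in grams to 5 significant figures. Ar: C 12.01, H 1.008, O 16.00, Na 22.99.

Pure Na = 717.72 × 0.6356 = 456.183 g.
M(Na) = 22.99 g/mol.
M(Na2CO3) = 2(22.99) + 12.01 + 3(16.00) = 105.99 g/mol.
n(Na) = 456.183 / 22.99 = 19.8427 mol.
Step 1 (Na:NaOH = 2:2): theoretical n(NaOH) = 19.8427 mol; at 75.20% yield, n(NaOH) = 14.9217 mol.
Step 2 (NaOH:Na2CO3 = 2:1): theoretical n(Na2CO3) = 7.46084 mol, so theoretical mass = 7.46084 × 105.99 = 790.775 g.
At 83.64% yield, actual mass of Na2CO3 = 790.775 × 0.8364 = 661.404 g.

661.40 g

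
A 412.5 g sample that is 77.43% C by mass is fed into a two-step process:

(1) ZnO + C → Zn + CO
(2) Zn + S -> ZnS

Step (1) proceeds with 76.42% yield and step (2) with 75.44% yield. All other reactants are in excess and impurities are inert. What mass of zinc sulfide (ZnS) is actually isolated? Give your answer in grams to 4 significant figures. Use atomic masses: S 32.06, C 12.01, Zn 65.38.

Pure C = 412.5 × 0.7743 = 319.40 g.
M(C) = 12.01 g/mol.
M(ZnS) = 65.38 + 32.06 = 97.44 g/mol.
n(C) = 319.40 / 12.01 = 26.594 mol.
Step 1 (C:Zn = 1:1): theoretical n(Zn) = 26.594 mol; at 76.42% yield, n(Zn) = 20.323 mol.
Step 2 (Zn:ZnS = 1:1): theoretical n(ZnS) = 20.323 mol, so theoretical mass = 20.323 × 97.44 = 1980.3 g.
At 75.44% yield, actual mass of ZnS = 1980.3 × 0.7544 = 1494.0 g.

1494 g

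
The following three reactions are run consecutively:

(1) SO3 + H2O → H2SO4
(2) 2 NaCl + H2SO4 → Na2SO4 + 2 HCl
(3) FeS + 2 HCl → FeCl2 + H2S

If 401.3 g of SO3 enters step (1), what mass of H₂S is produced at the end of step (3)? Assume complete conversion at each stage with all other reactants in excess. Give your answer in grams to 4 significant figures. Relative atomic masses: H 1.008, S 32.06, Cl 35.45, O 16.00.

170.8 g

M(SO3) = 32.06 + 3(16.00) = 80.06 g/mol.
M(H2S) = 2(1.008) + 32.06 = 34.076 g/mol.
n(SO3) = 401.3 / 80.06 = 5.0125 mol.
Reaction (1): SO3→H2SO4 ratio 1:1 ⇒ n(H2SO4) = 5.0125 mol.
Reaction (2): H2SO4→HCl ratio 1:2 ⇒ n(HCl) = 10.025 mol.
Reaction (3): HCl→H2S ratio 2:1 ⇒ n(H2S) = 5.0125 mol.
Mass of H2S = 5.0125 × 34.076 = 170.81 g.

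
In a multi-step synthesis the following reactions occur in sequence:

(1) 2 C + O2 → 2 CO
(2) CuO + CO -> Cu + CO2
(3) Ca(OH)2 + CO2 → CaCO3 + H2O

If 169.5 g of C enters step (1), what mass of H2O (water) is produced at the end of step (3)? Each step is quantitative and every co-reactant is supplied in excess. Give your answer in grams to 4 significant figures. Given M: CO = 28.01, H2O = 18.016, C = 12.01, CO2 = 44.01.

n(C) = 169.5 / 12.01 = 14.113 mol.
Reaction (1): C→CO ratio 2:2 ⇒ n(CO) = 14.113 mol.
Reaction (2): CO→CO2 ratio 1:1 ⇒ n(CO2) = 14.113 mol.
Reaction (3): CO2→H2O ratio 1:1 ⇒ n(H2O) = 14.113 mol.
Mass of H2O = 14.113 × 18.016 = 254.26 g.

254.3 g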